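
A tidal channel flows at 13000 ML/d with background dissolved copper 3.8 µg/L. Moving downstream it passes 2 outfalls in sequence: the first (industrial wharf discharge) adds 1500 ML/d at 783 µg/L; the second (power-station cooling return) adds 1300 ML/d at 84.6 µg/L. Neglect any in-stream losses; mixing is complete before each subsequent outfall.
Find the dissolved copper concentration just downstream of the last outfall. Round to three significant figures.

84.4 µg/L

Below outfall 1: Q → 14500 ML/d, C = (13000·3.800 + 1500·783.0)/14500 = 84.41 µg/L.
Below outfall 2: Q → 15800 ML/d, C = (14500·84.41 + 1300·84.60)/15800 = 84.42 µg/L.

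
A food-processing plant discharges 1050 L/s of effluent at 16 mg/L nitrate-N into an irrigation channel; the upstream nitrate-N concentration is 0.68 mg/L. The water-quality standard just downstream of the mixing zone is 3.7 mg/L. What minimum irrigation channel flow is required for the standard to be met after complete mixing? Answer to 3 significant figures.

4280 L/s

Set C_mix = 3.7: (Q·0.6800 + 1050·16.00) / (Q + 1050) = 3.7
→ Q = 1050·(16.00 − 3.7)/(3.7 − 0.6800) = 4276 L/s.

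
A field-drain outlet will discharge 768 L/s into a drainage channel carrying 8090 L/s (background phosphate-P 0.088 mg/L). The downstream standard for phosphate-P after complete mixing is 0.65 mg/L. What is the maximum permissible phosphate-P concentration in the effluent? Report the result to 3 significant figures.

At the limit, (Qr·Cr + Qe·Cₑ)/(Qr + Qe) = 0.65:
Cₑ = (8858·0.65 − 8090·0.08800) / 768.0 = 6.570 mg/L.

6.57 mg/L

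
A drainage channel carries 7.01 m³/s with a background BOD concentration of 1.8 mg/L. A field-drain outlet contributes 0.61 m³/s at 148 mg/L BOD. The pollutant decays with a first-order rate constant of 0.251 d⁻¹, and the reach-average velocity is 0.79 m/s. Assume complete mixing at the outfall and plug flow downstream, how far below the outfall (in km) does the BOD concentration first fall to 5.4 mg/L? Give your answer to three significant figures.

Flow-weighted average: C = (7.010·1.800 + 0.6100·148.0) / 7.620 = 102.9/7.620 = 13.50 mg/L.
Set 13.50·exp(−k·t) = 5.4 → t = ln(13.50/5.4)/k = 315500 s = 87.64 h.
Distance = v·t = 0.79·315500 = 249200 m = 249.2 km.

249 km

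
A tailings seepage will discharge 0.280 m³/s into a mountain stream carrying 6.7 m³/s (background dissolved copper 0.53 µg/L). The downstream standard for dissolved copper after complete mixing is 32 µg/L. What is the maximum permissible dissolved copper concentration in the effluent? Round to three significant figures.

785 µg/L

At the limit, (Qr·Cr + Qe·Cₑ)/(Qr + Qe) = 32:
Cₑ = (6.980·32 − 6.700·0.5300) / 0.2800 = 785.0 µg/L.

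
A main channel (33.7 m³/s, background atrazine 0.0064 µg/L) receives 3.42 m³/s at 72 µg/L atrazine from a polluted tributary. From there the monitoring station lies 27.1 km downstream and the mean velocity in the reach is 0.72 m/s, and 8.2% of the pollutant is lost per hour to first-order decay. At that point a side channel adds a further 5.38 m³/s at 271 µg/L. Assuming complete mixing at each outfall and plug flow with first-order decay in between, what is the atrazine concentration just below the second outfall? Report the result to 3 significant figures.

36.7 µg/L

After mixing, C = (33.70·0.006400 + 3.420·72.00) / 37.12 = 246.5/37.12 = 6.639 µg/L; combined flow 37.12 m³/s.
Travel time t = 27.1·1000 / 0.72 = 37640 s = 10.46 h.
8.2%/h lost → k = −ln(1 − 0.082) = 0.08556 h⁻¹.
Applying C = C₀e^(−kt): 6.639 × 0.4088 = 2.714 µg/L.
At the second outfall, C = (37.12·2.714 + 5.380·271.0) / (37.12 + 5.380) = 36.68 µg/L.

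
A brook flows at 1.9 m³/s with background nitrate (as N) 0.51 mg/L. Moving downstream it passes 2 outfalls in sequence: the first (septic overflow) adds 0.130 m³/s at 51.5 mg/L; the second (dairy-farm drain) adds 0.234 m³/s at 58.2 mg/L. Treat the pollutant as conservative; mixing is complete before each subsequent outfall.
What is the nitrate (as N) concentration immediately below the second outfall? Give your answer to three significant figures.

9.40 mg/L

Outfall 1: combined Q = 2.030 m³/s; C = (1.900·0.5100 + 0.1300·51.50)/2.030 = 3.775 mg/L.
Outfall 2: combined Q = 2.264 m³/s; C = (2.030·3.775 + 0.2340·58.20)/2.264 = 9.401 mg/L.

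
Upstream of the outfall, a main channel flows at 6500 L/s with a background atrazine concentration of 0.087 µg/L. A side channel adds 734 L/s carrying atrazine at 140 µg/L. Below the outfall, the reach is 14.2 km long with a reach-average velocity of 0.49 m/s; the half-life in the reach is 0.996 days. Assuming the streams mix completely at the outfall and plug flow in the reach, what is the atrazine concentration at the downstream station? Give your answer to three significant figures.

Flow-weighted average: C = (6500·0.08700 + 734.0·140.0) / 7234 = 103300/7234 = 14.28 µg/L.
Travel time t = 14.2·1000 / 0.49 = 28980 s = 8.050 h.
Half-life 0.996 d → k = ln 2 / 0.996 = 0.6959 d⁻¹.
First-order decay: C = 14.28·exp(−k·t) = 14.28·0.7918 = 11.31 µg/L.

11.3 µg/L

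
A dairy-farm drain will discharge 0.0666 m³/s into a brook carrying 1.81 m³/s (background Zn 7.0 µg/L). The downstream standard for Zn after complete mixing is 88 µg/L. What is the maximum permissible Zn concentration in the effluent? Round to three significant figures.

At the limit, (Qr·Cr + Qe·Cₑ)/(Qr + Qe) = 88:
Cₑ = (1.877·88 − 1.810·7.000) / 0.06660 = 2289 µg/L.

2290 µg/L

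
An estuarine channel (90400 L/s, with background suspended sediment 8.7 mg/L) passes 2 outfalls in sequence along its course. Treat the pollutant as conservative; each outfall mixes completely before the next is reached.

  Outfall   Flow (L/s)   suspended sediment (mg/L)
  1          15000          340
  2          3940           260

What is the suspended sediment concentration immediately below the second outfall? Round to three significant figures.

63.2 mg/L

Outfall 1: combined Q = 105400 L/s; C = (90400·8.700 + 15000·340.0)/105400 = 55.85 mg/L.
Outfall 2: combined Q = 109300 L/s; C = (105400·55.85 + 3940·260.0)/109300 = 63.21 mg/L.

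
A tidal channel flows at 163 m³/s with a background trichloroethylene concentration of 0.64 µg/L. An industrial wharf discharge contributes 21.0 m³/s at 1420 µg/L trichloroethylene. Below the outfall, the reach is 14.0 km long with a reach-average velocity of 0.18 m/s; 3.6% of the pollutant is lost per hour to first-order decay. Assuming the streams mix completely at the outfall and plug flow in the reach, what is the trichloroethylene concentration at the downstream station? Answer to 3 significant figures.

Conservation of mass: C = (163.0·0.6400 + 21.00·1420) / 184.0 = 29920/184.0 = 162.6 µg/L.
Travel time t = 14.0·1000 / 0.18 = 77780 s = 21.60 h.
3.6%/h lost → k = −ln(1 − 0.036) = 0.03666 h⁻¹.
Applying C = C₀e^(−kt): 162.6 × 0.4529 = 73.65 µg/L.

73.7 µg/L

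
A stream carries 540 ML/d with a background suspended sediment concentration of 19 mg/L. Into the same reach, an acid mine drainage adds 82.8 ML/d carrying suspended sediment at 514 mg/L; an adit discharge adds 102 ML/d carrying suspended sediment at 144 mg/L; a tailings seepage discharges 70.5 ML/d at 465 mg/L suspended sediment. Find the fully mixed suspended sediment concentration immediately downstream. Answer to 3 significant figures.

Mixed concentration C = ΣQC/ΣQ = (540.0·19.00 + 82.80·514.0 + 102.0·144.0 + 70.50·465.0) / 795.3 = 100300/795.3 = 126.1 mg/L.

126 mg/L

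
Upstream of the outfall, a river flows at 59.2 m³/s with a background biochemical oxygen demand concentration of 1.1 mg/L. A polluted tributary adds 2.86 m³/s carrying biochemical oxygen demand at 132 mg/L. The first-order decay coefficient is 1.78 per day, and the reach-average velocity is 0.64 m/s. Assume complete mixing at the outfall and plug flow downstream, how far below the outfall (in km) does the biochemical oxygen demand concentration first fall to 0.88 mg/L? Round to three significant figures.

65.0 km

Conservation of mass: C = (59.20·1.100 + 2.860·132.0) / 62.06 = 442.6/62.06 = 7.132 mg/L.
Set 7.132·exp(−k·t) = 0.88 → t = ln(7.132/0.88)/k = 101600 s = 28.21 h.
Distance = v·t = 0.64·101600 = 65000 m = 65.00 km.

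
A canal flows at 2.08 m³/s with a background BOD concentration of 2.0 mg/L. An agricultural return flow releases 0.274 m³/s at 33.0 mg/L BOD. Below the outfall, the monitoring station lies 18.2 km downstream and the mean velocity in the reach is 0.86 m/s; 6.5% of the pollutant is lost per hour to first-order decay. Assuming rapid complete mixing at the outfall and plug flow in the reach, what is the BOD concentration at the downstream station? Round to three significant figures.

3.78 mg/L

After mixing, C = (2.080·2.000 + 0.2740·33.00) / 2.354 = 13.20/2.354 = 5.608 mg/L.
Travel time t = 18.2·1000 / 0.86 = 21160 s = 5.879 h.
6.5%/h lost → k = −ln(1 − 0.065) = 0.06721 h⁻¹.
Applying C = C₀e^(−kt): 5.608 × 0.6736 = 3.778 mg/L.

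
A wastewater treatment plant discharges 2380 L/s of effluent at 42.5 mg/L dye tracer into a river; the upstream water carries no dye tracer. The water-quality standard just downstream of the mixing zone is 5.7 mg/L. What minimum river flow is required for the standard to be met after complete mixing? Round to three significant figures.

Set C_mix = 5.7: (Q·0 + 2380·42.50) / (Q + 2380) = 5.7
→ Q = 2380·(42.50 − 5.7)/(5.7 − 0) = 15370 L/s.

15400 L/s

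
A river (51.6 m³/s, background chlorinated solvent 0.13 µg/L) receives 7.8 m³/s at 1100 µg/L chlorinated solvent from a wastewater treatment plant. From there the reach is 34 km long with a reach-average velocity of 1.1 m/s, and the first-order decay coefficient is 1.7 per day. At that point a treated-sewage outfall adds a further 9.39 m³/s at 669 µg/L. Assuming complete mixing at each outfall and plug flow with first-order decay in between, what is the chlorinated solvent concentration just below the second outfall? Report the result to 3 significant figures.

Conservation of mass: C = (51.60·0.1300 + 7.800·1100) / 59.40 = 8587/59.40 = 144.6 µg/L; combined flow 59.40 m³/s.
Travel time t = 34·1000 / 1.1 = 30910 s = 8.586 h.
Decay over the reach: 144.6·exp(−kt) = 144.6·0.5443 = 78.69 µg/L.
At the second outfall, C = (59.40·78.69 + 9.390·669.0) / (59.40 + 9.390) = 159.3 µg/L.

159 µg/L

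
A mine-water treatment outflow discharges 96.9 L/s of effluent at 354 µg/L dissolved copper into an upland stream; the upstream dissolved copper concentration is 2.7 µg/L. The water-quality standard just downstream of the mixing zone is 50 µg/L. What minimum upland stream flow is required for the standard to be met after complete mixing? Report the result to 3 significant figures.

623 L/s

Set C_mix = 50: (Q·2.700 + 96.90·354.0) / (Q + 96.90) = 50
→ Q = 96.90·(354.0 − 50)/(50 − 2.700) = 622.8 L/s.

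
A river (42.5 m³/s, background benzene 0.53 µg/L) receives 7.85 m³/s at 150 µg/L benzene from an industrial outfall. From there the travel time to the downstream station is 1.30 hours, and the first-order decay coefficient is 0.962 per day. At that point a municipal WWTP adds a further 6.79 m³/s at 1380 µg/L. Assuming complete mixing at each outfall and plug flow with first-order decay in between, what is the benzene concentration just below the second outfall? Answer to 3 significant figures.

Mixed concentration C = ΣQC/ΣQ = (42.50·0.5300 + 7.850·150.0) / 50.35 = 1200/50.35 = 23.83 µg/L; combined flow 50.35 m³/s.
Applying C = C₀e^(−kt): 23.83 × 0.9492 = 22.62 µg/L.
At the second outfall, C = (50.35·22.62 + 6.790·1380) / (50.35 + 6.790) = 183.9 µg/L.

184 µg/L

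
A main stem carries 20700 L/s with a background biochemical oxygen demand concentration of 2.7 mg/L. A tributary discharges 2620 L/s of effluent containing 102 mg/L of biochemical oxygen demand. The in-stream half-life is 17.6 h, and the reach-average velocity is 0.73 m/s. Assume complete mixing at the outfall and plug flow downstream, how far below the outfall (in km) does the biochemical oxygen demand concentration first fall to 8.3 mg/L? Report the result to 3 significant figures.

34.2 km

Mass balance: C = (20700·2.700 + 2620·102.0) / 23320 = 323100/23320 = 13.86 mg/L.
Half-life 17.6 h → k = ln 2 / 17.6 = 0.03938 h⁻¹ = 0.9452 d⁻¹.
Set 13.86·exp(−k·t) = 8.3 → t = ln(13.86/8.3)/k = 46850 s = 13.01 h.
Distance = v·t = 0.73·46850 = 34200 m = 34.20 km.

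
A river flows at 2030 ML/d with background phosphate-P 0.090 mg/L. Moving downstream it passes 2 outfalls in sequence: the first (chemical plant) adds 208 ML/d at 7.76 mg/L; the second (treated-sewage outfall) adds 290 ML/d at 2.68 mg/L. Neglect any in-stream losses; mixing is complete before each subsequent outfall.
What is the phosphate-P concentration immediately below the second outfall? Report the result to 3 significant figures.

Outfall 1: combined Q = 2238 ML/d; C = (2030·0.09000 + 208.0·7.760)/2238 = 0.8029 mg/L.
Outfall 2: combined Q = 2528 ML/d; C = (2238·0.8029 + 290.0·2.680)/2528 = 1.018 mg/L.

1.02 mg/L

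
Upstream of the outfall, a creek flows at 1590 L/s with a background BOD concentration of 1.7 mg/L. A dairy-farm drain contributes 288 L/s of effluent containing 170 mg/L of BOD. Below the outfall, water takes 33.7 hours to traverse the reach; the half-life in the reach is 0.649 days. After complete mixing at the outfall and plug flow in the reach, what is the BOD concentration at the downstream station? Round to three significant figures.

Mixed concentration C = ΣQC/ΣQ = (1590·1.700 + 288.0·170.0) / 1878 = 51660/1878 = 27.51 mg/L.
Half-life 0.649 d → k = ln 2 / 0.649 = 1.068 d⁻¹.
Decay over the reach: 27.51·exp(−kt) = 27.51·0.2232 = 6.140 mg/L.

6.14 mg/L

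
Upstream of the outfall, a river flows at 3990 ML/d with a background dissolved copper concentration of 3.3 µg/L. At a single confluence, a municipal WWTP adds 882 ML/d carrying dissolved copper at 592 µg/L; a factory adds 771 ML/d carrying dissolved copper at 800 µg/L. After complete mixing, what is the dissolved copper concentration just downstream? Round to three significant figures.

After mixing, C = (3990·3.300 + 882.0·592.0 + 771.0·800.0) / 5643 = 1152000/5643 = 204.2 µg/L.

204 µg/L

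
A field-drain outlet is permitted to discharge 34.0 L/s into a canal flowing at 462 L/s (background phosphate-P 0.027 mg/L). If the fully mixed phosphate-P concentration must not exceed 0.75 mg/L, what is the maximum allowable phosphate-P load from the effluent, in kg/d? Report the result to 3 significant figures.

31.1 kg/d

Mass balance at the limit: 462.0·0.02700 + 34.00·Cₑ = 496.0·0.75 → Cₑ = 10.57 mg/L.
34.00 L/s = 0.03400 m³/s. Load = 0.03400 m³/s × 10.57 g/m³ × 86 400 s/d = 31.06 kg/d.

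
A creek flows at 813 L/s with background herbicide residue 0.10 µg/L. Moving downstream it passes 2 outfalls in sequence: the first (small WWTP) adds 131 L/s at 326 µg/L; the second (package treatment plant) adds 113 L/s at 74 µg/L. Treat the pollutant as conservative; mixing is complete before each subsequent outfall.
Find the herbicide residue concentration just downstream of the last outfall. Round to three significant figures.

48.4 µg/L

Outfall 1: combined Q = 944.0 L/s; C = (813.0·0.1000 + 131.0·326.0)/944.0 = 45.33 µg/L.
Outfall 2: combined Q = 1057 L/s; C = (944.0·45.33 + 113.0·74.00)/1057 = 48.39 µg/L.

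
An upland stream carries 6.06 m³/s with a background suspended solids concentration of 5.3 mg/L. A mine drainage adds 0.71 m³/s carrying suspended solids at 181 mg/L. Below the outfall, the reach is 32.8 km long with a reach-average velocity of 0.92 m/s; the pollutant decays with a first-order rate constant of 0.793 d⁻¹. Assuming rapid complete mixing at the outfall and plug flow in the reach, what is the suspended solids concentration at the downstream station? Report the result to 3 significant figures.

17.1 mg/L

Conservation of mass: C = (6.060·5.300 + 0.7100·181.0) / 6.770 = 160.6/6.770 = 23.73 mg/L.
Travel time t = 32.8·1000 / 0.92 = 35650 s = 9.903 h.
After decay, C = 23.73 × e^(−kt) = 23.73 × 0.7209 = 17.10 mg/L.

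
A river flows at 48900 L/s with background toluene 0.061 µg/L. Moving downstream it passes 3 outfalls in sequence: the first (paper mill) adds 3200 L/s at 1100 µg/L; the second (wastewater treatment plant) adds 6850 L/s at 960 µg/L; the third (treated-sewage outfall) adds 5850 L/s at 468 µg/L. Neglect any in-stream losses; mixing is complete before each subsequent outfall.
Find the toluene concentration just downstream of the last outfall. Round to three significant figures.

198 µg/L

After outfall 1: Q = 48900 + 3200 = 52100 L/s; C = (48900·0.06100 + 3200·1100)/52100 = 67.62 µg/L.
After outfall 2: Q = 52100 + 6850 = 58950 L/s; C = (52100·67.62 + 6850·960.0)/58950 = 171.3 µg/L.
After outfall 3: Q = 58950 + 5850 = 64800 L/s; C = (58950·171.3 + 5850·468.0)/64800 = 198.1 µg/L.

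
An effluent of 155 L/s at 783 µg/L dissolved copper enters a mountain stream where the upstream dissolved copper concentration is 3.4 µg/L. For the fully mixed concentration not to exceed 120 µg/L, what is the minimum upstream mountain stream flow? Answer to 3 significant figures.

881 L/s

Set C_mix = 120: (Q·3.400 + 155.0·783.0) / (Q + 155.0) = 120
→ Q = 155.0·(783.0 − 120)/(120 − 3.400) = 881.3 L/s.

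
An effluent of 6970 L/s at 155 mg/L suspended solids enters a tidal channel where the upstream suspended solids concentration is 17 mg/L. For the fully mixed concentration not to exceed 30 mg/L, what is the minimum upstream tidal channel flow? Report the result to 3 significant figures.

Set C_mix = 30: (Q·17.00 + 6970·155.0) / (Q + 6970) = 30
→ Q = 6970·(155.0 − 30)/(30 − 17.00) = 67020 L/s.

67000 L/s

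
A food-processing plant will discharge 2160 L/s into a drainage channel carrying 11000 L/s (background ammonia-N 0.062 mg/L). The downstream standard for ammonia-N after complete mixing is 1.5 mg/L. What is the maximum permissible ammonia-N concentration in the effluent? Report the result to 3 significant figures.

8.82 mg/L

At the limit, (Qr·Cr + Qe·Cₑ)/(Qr + Qe) = 1.5:
Cₑ = (13160·1.5 − 11000·0.06200) / 2160 = 8.823 mg/L.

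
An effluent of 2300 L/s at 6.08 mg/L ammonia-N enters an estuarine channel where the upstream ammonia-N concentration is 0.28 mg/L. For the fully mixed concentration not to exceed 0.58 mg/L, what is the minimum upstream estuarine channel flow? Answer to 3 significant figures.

42200 L/s

Set C_mix = 0.58: (Q·0.2800 + 2300·6.080) / (Q + 2300) = 0.58
→ Q = 2300·(6.080 − 0.58)/(0.58 − 0.2800) = 42170 L/s.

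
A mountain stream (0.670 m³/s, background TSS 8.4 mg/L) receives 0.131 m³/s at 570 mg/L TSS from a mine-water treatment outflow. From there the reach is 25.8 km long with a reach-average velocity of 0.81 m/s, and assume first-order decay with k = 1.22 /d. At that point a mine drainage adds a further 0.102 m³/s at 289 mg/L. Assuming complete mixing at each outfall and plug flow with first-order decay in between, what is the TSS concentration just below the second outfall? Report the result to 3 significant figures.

Mixed concentration C = ΣQC/ΣQ = (0.6700·8.400 + 0.1310·570.0) / 0.8010 = 80.30/0.8010 = 100.2 mg/L; combined flow 0.8010 m³/s.
Travel time t = 25.8·1000 / 0.81 = 31850 s = 8.848 h.
First-order decay: C = 100.2·exp(−k·t) = 100.2·0.6378 = 63.94 mg/L.
Second outfall: C = (0.8010·63.94 + 0.1020·289.0)/0.9030 = 89.36 mg/L.

89.4 mg/L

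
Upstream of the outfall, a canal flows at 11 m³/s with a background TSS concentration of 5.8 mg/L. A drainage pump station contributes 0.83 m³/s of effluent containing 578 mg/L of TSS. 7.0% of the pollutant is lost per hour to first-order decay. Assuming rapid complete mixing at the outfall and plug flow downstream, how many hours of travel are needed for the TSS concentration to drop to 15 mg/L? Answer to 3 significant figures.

Flow-weighted average: C = (11.00·5.800 + 0.8300·578.0) / 11.83 = 543.5/11.83 = 45.95 mg/L.
7.0%/h lost → k = −ln(1 − 0.07) = 0.07257 h⁻¹.
45.95·exp(−k·t) = 15 → t = ln(45.95/15)/k = 55530 s = 15.43 h.

15.4 h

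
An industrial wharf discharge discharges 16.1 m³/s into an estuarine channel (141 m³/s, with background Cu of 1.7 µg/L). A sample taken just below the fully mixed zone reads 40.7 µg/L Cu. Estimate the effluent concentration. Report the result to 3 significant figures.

Mass balance: 141.0·1.700 + 16.10·Cₑ = 157.1·40.70
→ Cₑ = (157.1·40.70 − 141.0·1.700) / 16.10 = 382.3 µg/L.

382 µg/L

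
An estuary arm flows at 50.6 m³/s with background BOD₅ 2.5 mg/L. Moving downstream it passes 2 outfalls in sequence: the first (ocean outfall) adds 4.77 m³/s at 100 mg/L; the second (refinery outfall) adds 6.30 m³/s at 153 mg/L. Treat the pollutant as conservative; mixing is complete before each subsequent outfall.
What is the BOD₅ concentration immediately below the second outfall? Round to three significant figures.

Outfall 1: combined Q = 55.37 m³/s; C = (50.60·2.500 + 4.770·100.0)/55.37 = 10.90 mg/L.
Outfall 2: combined Q = 61.67 m³/s; C = (55.37·10.90 + 6.300·153.0)/61.67 = 25.42 mg/L.

25.4 mg/L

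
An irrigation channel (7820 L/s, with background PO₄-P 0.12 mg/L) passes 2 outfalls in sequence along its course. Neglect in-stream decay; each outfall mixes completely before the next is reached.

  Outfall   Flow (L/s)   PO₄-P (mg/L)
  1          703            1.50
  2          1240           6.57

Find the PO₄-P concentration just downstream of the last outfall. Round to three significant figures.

1.04 mg/L

After outfall 1: Q = 7820 + 703.0 = 8523 L/s; C = (7820·0.1200 + 703.0·1.500)/8523 = 0.2338 mg/L.
After outfall 2: Q = 8523 + 1240 = 9763 L/s; C = (8523·0.2338 + 1240·6.570)/9763 = 1.039 mg/L.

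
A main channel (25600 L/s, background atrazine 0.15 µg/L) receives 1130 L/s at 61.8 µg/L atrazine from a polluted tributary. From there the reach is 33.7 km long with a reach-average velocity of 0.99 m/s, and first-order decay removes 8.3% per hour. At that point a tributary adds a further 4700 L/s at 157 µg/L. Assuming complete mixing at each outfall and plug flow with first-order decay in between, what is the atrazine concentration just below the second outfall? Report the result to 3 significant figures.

24.5 µg/L

Conservation of mass: C = (25600·0.1500 + 1130·61.80) / 26730 = 73670/26730 = 2.756 µg/L; combined flow 26730 L/s.
Travel time t = 33.7·1000 / 0.99 = 34040 s = 9.456 h.
8.3%/h lost → k = −ln(1 − 0.083) = 0.08665 h⁻¹.
Applying C = C₀e^(−kt): 2.756 × 0.4407 = 1.215 µg/L.
Second outfall: C = (26730·1.215 + 4700·157.0)/31430 = 24.51 µg/L.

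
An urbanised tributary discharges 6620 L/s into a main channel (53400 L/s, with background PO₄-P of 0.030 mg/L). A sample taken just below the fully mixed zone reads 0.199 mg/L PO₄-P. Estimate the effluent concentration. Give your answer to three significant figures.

Mass balance: 53400·0.03000 + 6620·Cₑ = 60020·0.1990
→ Cₑ = (60020·0.1990 − 53400·0.03000) / 6620 = 1.562 mg/L.

1.56 mg/L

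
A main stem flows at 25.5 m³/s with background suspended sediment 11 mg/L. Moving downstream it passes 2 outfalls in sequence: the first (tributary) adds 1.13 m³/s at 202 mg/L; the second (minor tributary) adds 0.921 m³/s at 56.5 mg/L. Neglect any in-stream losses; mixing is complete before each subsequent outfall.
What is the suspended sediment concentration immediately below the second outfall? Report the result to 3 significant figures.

20.4 mg/L

Outfall 1: combined Q = 26.63 m³/s; C = (25.50·11.00 + 1.130·202.0)/26.63 = 19.10 mg/L.
Outfall 2: combined Q = 27.55 m³/s; C = (26.63·19.10 + 0.9210·56.50)/27.55 = 20.35 mg/L.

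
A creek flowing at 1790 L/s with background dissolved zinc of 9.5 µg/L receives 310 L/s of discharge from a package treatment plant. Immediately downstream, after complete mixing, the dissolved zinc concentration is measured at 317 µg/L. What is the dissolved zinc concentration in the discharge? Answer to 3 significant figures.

2090 µg/L

Mass balance: 1790·9.500 + 310.0·Cₑ = 2100·317.0
→ Cₑ = (2100·317.0 − 1790·9.500) / 310.0 = 2093 µg/L.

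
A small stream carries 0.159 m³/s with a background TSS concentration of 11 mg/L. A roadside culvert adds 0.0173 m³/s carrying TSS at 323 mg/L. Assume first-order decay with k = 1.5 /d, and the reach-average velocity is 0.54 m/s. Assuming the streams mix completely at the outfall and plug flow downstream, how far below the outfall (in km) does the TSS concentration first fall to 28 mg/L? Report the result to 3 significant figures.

12.3 km

Mass balance: C = (0.1590·11.00 + 0.01730·323.0) / 0.1763 = 7.337/0.1763 = 41.62 mg/L.
Set 41.62·exp(−k·t) = 28 → t = ln(41.62/28)/k = 22830 s = 6.340 h.
Distance = v·t = 0.54·22830 = 12330 m = 12.33 km.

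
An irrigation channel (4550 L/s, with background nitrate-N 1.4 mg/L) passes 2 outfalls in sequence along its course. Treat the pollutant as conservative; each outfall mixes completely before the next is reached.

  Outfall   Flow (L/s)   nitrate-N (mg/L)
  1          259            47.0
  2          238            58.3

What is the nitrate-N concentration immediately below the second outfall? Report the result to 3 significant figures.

6.42 mg/L

Outfall 1: combined Q = 4809 L/s; C = (4550·1.400 + 259.0·47.00)/4809 = 3.856 mg/L.
Outfall 2: combined Q = 5047 L/s; C = (4809·3.856 + 238.0·58.30)/5047 = 6.423 mg/L.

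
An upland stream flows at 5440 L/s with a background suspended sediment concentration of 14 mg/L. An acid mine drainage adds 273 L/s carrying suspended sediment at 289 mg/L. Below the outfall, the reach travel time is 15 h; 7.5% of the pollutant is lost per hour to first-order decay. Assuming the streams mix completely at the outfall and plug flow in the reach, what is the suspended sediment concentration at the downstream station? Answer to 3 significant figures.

8.43 mg/L

Mass balance: C = (5440·14.00 + 273.0·289.0) / 5713 = 155100/5713 = 27.14 mg/L.
7.5%/h lost → k = −ln(1 − 0.075) = 0.07796 h⁻¹.
First-order decay: C = 27.14·exp(−k·t) = 27.14·0.3105 = 8.429 mg/L.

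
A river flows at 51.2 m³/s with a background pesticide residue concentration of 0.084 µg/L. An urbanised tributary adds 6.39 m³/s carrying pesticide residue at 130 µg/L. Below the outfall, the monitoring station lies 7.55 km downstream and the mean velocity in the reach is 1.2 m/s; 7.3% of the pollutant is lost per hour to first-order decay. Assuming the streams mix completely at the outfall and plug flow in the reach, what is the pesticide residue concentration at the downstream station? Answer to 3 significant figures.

Conservation of mass: C = (51.20·0.08400 + 6.390·130.0) / 57.59 = 835.0/57.59 = 14.50 µg/L.
Travel time t = 7.55·1000 / 1.2 = 6292 s = 1.748 h.
7.3%/h lost → k = −ln(1 − 0.073) = 0.07580 h⁻¹.
Applying C = C₀e^(−kt): 14.50 × 0.8759 = 12.70 µg/L.

12.7 µg/L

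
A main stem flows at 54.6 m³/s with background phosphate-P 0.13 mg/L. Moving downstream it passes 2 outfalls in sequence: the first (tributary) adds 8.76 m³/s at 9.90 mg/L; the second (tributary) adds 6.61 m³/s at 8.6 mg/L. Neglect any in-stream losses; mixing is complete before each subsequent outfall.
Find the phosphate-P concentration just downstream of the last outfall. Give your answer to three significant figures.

Below outfall 1: Q → 63.36 m³/s, C = (54.60·0.1300 + 8.760·9.900)/63.36 = 1.481 mg/L.
Below outfall 2: Q → 69.97 m³/s, C = (63.36·1.481 + 6.610·8.600)/69.97 = 2.153 mg/L.

2.15 mg/L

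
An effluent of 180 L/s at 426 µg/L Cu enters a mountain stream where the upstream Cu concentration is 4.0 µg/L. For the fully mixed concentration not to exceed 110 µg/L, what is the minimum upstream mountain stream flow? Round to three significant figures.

537 L/s

Set C_mix = 110: (Q·4.000 + 180.0·426.0) / (Q + 180.0) = 110
→ Q = 180.0·(426.0 − 110)/(110 − 4.000) = 536.6 L/s.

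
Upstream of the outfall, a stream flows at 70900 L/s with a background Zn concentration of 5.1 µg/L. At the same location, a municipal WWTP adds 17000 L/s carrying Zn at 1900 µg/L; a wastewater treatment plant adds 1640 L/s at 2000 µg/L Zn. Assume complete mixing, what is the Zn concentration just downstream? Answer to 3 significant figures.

401 µg/L

Flow-weighted average: C = (70900·5.100 + 17000·1900 + 1640·2000) / 89540 = 35940000/89540 = 401.4 µg/L.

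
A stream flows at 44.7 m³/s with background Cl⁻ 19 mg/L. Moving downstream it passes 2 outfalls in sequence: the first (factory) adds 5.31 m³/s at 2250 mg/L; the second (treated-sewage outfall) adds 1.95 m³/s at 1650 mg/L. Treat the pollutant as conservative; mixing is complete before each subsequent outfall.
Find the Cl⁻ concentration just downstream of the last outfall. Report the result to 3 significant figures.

308 mg/L

Below outfall 1: Q → 50.01 m³/s, C = (44.70·19.00 + 5.310·2250)/50.01 = 255.9 mg/L.
Below outfall 2: Q → 51.96 m³/s, C = (50.01·255.9 + 1.950·1650)/51.96 = 308.2 mg/L.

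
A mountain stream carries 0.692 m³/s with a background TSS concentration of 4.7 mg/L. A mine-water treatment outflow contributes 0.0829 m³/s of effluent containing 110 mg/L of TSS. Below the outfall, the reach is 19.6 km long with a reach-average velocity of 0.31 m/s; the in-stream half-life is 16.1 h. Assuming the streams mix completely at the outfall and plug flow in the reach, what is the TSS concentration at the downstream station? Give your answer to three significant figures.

Mixed concentration C = ΣQC/ΣQ = (0.6920·4.700 + 0.08290·110.0) / 0.7749 = 12.37/0.7749 = 15.97 mg/L.
Travel time t = 19.6·1000 / 0.31 = 63230 s = 17.56 h.
Half-life 16.1 h → k = ln 2 / 16.1 = 0.04305 h⁻¹ = 1.033 d⁻¹.
Applying C = C₀e^(−kt): 15.97 × 0.4695 = 7.495 mg/L.

7.50 mg/L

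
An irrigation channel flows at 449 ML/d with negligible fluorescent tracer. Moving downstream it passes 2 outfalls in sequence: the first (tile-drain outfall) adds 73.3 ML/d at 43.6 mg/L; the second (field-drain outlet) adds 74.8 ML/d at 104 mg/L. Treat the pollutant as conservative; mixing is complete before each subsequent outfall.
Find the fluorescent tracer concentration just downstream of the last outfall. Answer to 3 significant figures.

Outfall 1: combined Q = 522.3 ML/d; C = (449.0·0 + 73.30·43.60)/522.3 = 6.119 mg/L.
Outfall 2: combined Q = 597.1 ML/d; C = (522.3·6.119 + 74.80·104.0)/597.1 = 18.38 mg/L.

18.4 mg/L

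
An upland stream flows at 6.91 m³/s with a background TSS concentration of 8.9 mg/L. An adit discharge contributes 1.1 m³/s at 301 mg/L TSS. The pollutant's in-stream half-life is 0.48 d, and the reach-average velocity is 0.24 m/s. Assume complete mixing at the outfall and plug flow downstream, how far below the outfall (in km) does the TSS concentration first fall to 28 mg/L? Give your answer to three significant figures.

8.04 km

Mixed concentration C = ΣQC/ΣQ = (6.910·8.900 + 1.100·301.0) / 8.010 = 392.6/8.010 = 49.01 mg/L.
Half-life 0.48 d → k = ln 2 / 0.48 = 1.444 d⁻¹.
Set 49.01·exp(−k·t) = 28 → t = ln(49.01/28)/k = 33500 s = 9.305 h.
Distance = v·t = 0.24·33500 = 8040 m = 8.040 km.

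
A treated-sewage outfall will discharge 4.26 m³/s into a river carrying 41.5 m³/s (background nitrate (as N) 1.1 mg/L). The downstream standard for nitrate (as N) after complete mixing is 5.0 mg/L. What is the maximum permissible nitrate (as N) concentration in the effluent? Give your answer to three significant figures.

At the limit, (Qr·Cr + Qe·Cₑ)/(Qr + Qe) = 5.0:
Cₑ = (45.76·5.0 − 41.50·1.100) / 4.260 = 42.99 mg/L.

43.0 mg/L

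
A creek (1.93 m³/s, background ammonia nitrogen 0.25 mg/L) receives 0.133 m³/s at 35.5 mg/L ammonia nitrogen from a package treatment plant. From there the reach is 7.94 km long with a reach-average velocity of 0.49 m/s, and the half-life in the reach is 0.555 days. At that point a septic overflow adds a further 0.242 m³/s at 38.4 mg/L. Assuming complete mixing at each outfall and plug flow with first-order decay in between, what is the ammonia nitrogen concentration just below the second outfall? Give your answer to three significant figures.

Flow-weighted average: C = (1.930·0.2500 + 0.1330·35.50) / 2.063 = 5.204/2.063 = 2.523 mg/L; combined flow 2.063 m³/s.
Travel time t = 7.94·1000 / 0.49 = 16200 s = 4.501 h.
Half-life 0.555 d → k = ln 2 / 0.555 = 1.249 d⁻¹.
Decay over the reach: 2.523·exp(−kt) = 2.523·0.7912 = 1.996 mg/L.
Second outfall: C = (2.063·1.996 + 0.2420·38.40)/2.305 = 5.818 mg/L.

5.82 mg/L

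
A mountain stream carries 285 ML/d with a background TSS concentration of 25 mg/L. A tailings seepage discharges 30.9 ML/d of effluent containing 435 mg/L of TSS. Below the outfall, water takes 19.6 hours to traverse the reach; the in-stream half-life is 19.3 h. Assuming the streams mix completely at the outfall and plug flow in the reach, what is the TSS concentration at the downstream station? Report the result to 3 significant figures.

After mixing, C = (285.0·25.00 + 30.90·435.0) / 315.9 = 20570/315.9 = 65.10 mg/L.
Half-life 19.3 h → k = ln 2 / 19.3 = 0.03591 h⁻¹ = 0.8619 d⁻¹.
Applying C = C₀e^(−kt): 65.10 × 0.4946 = 32.20 mg/L.

32.2 mg/L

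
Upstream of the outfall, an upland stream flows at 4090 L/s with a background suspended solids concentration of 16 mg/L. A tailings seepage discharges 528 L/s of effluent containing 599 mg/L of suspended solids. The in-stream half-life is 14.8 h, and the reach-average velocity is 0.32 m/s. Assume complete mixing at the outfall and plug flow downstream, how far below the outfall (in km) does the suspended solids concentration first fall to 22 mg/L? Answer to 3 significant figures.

Mass balance: C = (4090·16.00 + 528.0·599.0) / 4618 = 381700/4618 = 82.66 mg/L.
Half-life 14.8 h → k = ln 2 / 14.8 = 0.04683 h⁻¹ = 1.124 d⁻¹.
Set 82.66·exp(−k·t) = 22 → t = ln(82.66/22)/k = 101700 s = 28.26 h.
Distance = v·t = 0.32·101700 = 32560 m = 32.56 km.

32.6 km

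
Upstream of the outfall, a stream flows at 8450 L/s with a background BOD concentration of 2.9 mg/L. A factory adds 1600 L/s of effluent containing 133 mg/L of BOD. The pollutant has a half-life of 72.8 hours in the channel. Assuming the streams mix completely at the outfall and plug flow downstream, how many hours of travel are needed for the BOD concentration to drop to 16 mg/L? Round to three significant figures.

After mixing, C = (8450·2.900 + 1600·133.0) / 10050 = 237300/10050 = 23.61 mg/L.
Half-life 72.8 h → k = ln 2 / 72.8 = 0.009521 h⁻¹ = 0.2285 d⁻¹.
23.61·exp(−k·t) = 16 → t = ln(23.61/16)/k = 147200 s = 40.88 h.

40.9 h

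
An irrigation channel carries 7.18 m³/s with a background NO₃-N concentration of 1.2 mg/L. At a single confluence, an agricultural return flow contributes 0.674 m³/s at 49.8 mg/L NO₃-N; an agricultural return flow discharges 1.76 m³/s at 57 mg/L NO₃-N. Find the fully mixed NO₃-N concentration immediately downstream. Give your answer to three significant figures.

Conservation of mass: C = (7.180·1.200 + 0.6740·49.80 + 1.760·57.00) / 9.614 = 142.5/9.614 = 14.82 mg/L.

14.8 mg/L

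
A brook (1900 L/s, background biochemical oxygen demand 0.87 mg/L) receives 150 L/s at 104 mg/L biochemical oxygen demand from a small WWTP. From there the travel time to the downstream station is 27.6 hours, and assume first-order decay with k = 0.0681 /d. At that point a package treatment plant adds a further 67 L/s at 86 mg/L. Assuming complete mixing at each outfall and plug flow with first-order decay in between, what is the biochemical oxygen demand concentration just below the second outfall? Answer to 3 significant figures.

10.3 mg/L

Flow-weighted average: C = (1900·0.8700 + 150.0·104.0) / 2050 = 17250/2050 = 8.416 mg/L; combined flow 2050 L/s.
Decay over the reach: 8.416·exp(−kt) = 8.416·0.9247 = 7.782 mg/L.
At the second outfall, C = (2050·7.782 + 67.00·86.00) / (2050 + 67.00) = 10.26 mg/L.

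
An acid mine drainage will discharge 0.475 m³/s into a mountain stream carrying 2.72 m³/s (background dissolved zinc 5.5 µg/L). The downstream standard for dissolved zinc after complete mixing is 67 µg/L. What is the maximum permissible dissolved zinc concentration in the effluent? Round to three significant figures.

419 µg/L

At the limit, (Qr·Cr + Qe·Cₑ)/(Qr + Qe) = 67:
Cₑ = (3.195·67 − 2.720·5.500) / 0.4750 = 419.2 µg/L.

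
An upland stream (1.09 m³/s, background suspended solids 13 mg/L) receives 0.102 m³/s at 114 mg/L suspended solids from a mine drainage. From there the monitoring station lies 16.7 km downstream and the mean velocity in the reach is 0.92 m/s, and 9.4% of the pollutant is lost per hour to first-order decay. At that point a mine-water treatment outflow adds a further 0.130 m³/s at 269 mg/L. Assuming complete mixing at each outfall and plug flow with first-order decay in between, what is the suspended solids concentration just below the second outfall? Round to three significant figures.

38.3 mg/L

Flow-weighted average: C = (1.090·13.00 + 0.1020·114.0) / 1.192 = 25.80/1.192 = 21.64 mg/L; combined flow 1.192 m³/s.
Travel time t = 16.7·1000 / 0.92 = 18150 s = 5.042 h.
9.4%/h lost → k = −ln(1 − 0.094) = 0.09872 h⁻¹.
Applying C = C₀e^(−kt): 21.64 × 0.6079 = 13.16 mg/L.
Second outfall: C = (1.192·13.16 + 0.1300·269.0)/1.322 = 38.32 mg/L.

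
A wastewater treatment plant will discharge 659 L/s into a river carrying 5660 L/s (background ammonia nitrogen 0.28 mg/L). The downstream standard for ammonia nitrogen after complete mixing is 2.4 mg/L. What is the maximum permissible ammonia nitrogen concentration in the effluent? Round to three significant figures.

20.6 mg/L

At the limit, (Qr·Cr + Qe·Cₑ)/(Qr + Qe) = 2.4:
Cₑ = (6319·2.4 − 5660·0.2800) / 659.0 = 20.61 mg/L.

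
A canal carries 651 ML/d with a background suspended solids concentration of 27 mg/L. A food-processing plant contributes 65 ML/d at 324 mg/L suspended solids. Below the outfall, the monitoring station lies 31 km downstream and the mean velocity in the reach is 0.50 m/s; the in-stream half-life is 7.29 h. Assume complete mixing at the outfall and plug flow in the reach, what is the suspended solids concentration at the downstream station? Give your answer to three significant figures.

10.5 mg/L

Mass balance: C = (651.0·27.00 + 65.00·324.0) / 716.0 = 38640/716.0 = 53.96 mg/L.
Travel time t = 31·1000 / 0.50 = 62000 s = 17.22 h.
Half-life 7.29 h → k = ln 2 / 7.29 = 0.09508 h⁻¹ = 2.282 d⁻¹.
After decay, C = 53.96 × e^(−kt) = 53.96 × 0.1945 = 10.49 mg/L.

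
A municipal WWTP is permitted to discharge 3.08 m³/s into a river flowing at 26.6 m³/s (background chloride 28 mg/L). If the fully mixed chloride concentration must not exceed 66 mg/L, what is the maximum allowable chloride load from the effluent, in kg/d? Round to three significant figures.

105000 kg/d

Mass balance at the limit: 26.60·28.00 + 3.080·Cₑ = 29.68·66 → Cₑ = 394.2 mg/L.
Load = 3.080 m³/s × 394.2 g/m³ × 86 400 s/d = 104900 kg/d.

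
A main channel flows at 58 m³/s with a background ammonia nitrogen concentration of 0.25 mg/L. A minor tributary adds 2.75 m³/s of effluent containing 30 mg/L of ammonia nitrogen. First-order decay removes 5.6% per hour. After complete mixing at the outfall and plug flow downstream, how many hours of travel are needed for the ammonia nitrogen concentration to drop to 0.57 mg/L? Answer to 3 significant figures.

17.9 h

After mixing, C = (58.00·0.2500 + 2.750·30.00) / 60.75 = 97.00/60.75 = 1.597 mg/L.
5.6%/h lost → k = −ln(1 − 0.056) = 0.05763 h⁻¹.
1.597·exp(−k·t) = 0.57 → t = ln(1.597/0.57)/k = 64350 s = 17.87 h.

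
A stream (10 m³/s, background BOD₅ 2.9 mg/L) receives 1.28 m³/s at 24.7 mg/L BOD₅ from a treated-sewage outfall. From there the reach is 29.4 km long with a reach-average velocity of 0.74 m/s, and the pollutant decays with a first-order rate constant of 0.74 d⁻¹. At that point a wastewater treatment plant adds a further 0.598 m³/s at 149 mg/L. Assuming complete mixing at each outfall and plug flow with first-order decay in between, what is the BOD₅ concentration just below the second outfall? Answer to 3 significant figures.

11.1 mg/L

Flow-weighted average: C = (10.00·2.900 + 1.280·24.70) / 11.28 = 60.62/11.28 = 5.374 mg/L; combined flow 11.28 m³/s.
Travel time t = 29.4·1000 / 0.74 = 39730 s = 11.04 h.
Applying C = C₀e^(−kt): 5.374 × 0.7116 = 3.824 mg/L.
At the second outfall, C = (11.28·3.824 + 0.5980·149.0) / (11.28 + 0.5980) = 11.13 mg/L.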